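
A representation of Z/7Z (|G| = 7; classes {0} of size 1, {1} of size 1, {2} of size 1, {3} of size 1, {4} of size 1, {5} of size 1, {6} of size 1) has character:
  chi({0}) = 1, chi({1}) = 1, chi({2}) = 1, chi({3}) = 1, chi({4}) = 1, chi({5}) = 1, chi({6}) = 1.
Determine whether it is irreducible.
Irreducible: <chi, chi> = 1.

Working: <chi, chi> = (1/|G|) sum_C |C| * |chi(C)|^2 = (1/7)[1*|1|^2 + 1*|1|^2 + 1*|1|^2 + 1*|1|^2 + 1*|1|^2 + 1*|1|^2 + 1*|1|^2]
  = (1/7)[(1) + (1) + (1) + (1) + (1) + (1) + (1)] = 7/7 = 1.
(Exp terms are combined using exp(i*s)*conj(exp(i*t)) = exp(i*(s-t)), and sums of them are collapsed using the identity that for every m > 1 the m distinct m-th roots of unity sum to 0, e.g. 1 + exp(2*I*pi/3) + exp(-2*I*pi/3) = 0.)
A character is irreducible iff <chi, chi> = 1, so this representation is irreducible.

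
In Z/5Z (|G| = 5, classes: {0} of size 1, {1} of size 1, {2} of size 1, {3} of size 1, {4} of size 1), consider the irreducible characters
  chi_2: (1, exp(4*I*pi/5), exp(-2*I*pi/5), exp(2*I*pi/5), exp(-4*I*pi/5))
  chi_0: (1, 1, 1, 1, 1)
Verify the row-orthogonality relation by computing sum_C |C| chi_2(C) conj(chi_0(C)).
Sum = 0; so <chi_2, chi_0> = 0 (distinct irreducibles are orthogonal).

Working: Compute term by term over conjugacy classes (|C| * chi_2(C) * conj(chi_0(C))):
  1*(1)*conj(1) + 1*(exp(4*I*pi/5))*conj(1) + 1*(exp(-2*I*pi/5))*conj(1) + 1*(exp(2*I*pi/5))*conj(1) + 1*(exp(-4*I*pi/5))*conj(1)
  = (1) + (exp(4*I*pi/5)) + (exp(-2*I*pi/5)) + (exp(2*I*pi/5)) + (exp(-4*I*pi/5))
  = 0.
(Exp terms are combined using exp(i*s)*conj(exp(i*t)) = exp(i*(s-t)), and sums of them are collapsed using the identity that for every m > 1 the m distinct m-th roots of unity sum to 0, e.g. 1 + exp(2*I*pi/3) + exp(-2*I*pi/3) = 0.)
Dividing by |G| = 5 gives 0/5 = 0, matching the row-orthogonality relation <chi_2, chi_0> = [chi_2 = chi_0].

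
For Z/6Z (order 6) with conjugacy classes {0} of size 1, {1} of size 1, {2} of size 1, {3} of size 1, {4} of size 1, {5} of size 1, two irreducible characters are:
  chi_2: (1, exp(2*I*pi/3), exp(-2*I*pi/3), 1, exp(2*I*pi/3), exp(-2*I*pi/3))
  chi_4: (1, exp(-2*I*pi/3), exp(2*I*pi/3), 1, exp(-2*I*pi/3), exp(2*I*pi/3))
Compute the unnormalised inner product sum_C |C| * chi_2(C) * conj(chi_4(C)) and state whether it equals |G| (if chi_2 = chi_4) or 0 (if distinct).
Sum = 0; so <chi_2, chi_4> = 0 (distinct irreducibles are orthogonal).

Compute term by term over conjugacy classes (|C| * chi_2(C) * conj(chi_4(C))):
  1*(1)*conj(1) + 1*(exp(2*I*pi/3))*conj(exp(-2*I*pi/3)) + 1*(exp(-2*I*pi/3))*conj(exp(2*I*pi/3)) + 1*(1)*conj(1) + 1*(exp(2*I*pi/3))*conj(exp(-2*I*pi/3)) + 1*(exp(-2*I*pi/3))*conj(exp(2*I*pi/3))
  = (1) + (exp(-2*I*pi/3)) + (exp(2*I*pi/3)) + (1) + (exp(-2*I*pi/3)) + (exp(2*I*pi/3))
  = 0.
(Exp terms are combined using exp(i*s)*conj(exp(i*t)) = exp(i*(s-t)), and sums of them are collapsed using the identity that for every m > 1 the m distinct m-th roots of unity sum to 0, e.g. 1 + exp(2*I*pi/3) + exp(-2*I*pi/3) = 0.)
Dividing by |G| = 6 gives 0/6 = 0, matching the row-orthogonality relation <chi_2, chi_4> = [chi_2 = chi_4].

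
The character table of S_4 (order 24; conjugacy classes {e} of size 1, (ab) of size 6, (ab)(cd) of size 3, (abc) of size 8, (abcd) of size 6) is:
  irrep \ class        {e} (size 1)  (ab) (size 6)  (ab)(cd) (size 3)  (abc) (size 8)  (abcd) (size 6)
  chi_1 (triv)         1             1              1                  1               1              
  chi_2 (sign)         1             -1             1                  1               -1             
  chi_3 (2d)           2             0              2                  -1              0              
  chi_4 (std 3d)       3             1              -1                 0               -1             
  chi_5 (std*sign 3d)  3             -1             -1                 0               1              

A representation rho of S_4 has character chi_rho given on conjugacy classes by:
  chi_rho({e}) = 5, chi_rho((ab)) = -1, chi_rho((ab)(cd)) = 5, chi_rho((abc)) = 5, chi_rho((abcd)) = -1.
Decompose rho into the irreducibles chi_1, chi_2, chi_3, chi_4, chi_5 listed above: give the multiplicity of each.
Multiplicities: chi_1: 2, chi_2: 3, chi_3: 0, chi_4: 0, chi_5: 0.

Explanation: Use <chi_rho, chi> = (1/|G|) sum_C |C| * chi_rho(C) * conj(chi(C)) with |G| = 24 for each irreducible chi in the table:
  <chi_rho, chi_1> = (1/24)[1*(5)*conj(1) + 6*(-1)*conj(1) + 3*(5)*conj(1) + 8*(5)*conj(1) + 6*(-1)*conj(1)]
      = (1/24)[(5) + (-6) + (15) + (40) + (-6)] = 48/24 = 2
  <chi_rho, chi_2> = (1/24)[1*(5)*conj(1) + 6*(-1)*conj(-1) + 3*(5)*conj(1) + 8*(5)*conj(1) + 6*(-1)*conj(-1)]
      = (1/24)[(5) + (6) + (15) + (40) + (6)] = 72/24 = 3
  <chi_rho, chi_3> = (1/24)[1*(5)*conj(2) + 6*(-1)*conj(0) + 3*(5)*conj(2) + 8*(5)*conj(-1) + 6*(-1)*conj(0)]
      = (1/24)[(10) + (0) + (30) + (-40) + (0)] = 0/24 = 0
  <chi_rho, chi_4> = (1/24)[1*(5)*conj(3) + 6*(-1)*conj(1) + 3*(5)*conj(-1) + 8*(5)*conj(0) + 6*(-1)*conj(-1)]
      = (1/24)[(15) + (-6) + (-15) + (0) + (6)] = 0/24 = 0
  <chi_rho, chi_5> = (1/24)[1*(5)*conj(3) + 6*(-1)*conj(-1) + 3*(5)*conj(-1) + 8*(5)*conj(0) + 6*(-1)*conj(1)]
      = (1/24)[(15) + (6) + (-15) + (0) + (-6)] = 0/24 = 0
Dimension check: dim(rho) = sum (mult * dim) = 2*1 + 3*1 + 0*2 + 0*3 + 0*3 = 5 = chi_rho(e) = 5.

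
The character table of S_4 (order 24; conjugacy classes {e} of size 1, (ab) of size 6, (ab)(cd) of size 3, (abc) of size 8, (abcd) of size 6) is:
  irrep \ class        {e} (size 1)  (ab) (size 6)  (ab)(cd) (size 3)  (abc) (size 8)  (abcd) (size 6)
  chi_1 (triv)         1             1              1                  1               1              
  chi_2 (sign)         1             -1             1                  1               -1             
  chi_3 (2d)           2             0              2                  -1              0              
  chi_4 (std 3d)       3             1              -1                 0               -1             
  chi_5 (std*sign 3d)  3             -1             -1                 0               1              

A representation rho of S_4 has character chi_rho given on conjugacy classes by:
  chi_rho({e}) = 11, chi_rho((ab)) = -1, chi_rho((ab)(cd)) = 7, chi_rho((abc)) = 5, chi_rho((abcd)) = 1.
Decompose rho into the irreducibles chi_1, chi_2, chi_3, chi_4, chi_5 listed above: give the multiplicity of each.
Multiplicities: chi_1: 3, chi_2: 3, chi_3: 1, chi_4: 0, chi_5: 1.

Argument: Use <chi_rho, chi> = (1/|G|) sum_C |C| * chi_rho(C) * conj(chi(C)) with |G| = 24 for each irreducible chi in the table:
  <chi_rho, chi_1> = (1/24)[1*(11)*conj(1) + 6*(-1)*conj(1) + 3*(7)*conj(1) + 8*(5)*conj(1) + 6*(1)*conj(1)]
      = (1/24)[(11) + (-6) + (21) + (40) + (6)] = 72/24 = 3
  <chi_rho, chi_2> = (1/24)[1*(11)*conj(1) + 6*(-1)*conj(-1) + 3*(7)*conj(1) + 8*(5)*conj(1) + 6*(1)*conj(-1)]
      = (1/24)[(11) + (6) + (21) + (40) + (-6)] = 72/24 = 3
  <chi_rho, chi_3> = (1/24)[1*(11)*conj(2) + 6*(-1)*conj(0) + 3*(7)*conj(2) + 8*(5)*conj(-1) + 6*(1)*conj(0)]
      = (1/24)[(22) + (0) + (42) + (-40) + (0)] = 24/24 = 1
  <chi_rho, chi_4> = (1/24)[1*(11)*conj(3) + 6*(-1)*conj(1) + 3*(7)*conj(-1) + 8*(5)*conj(0) + 6*(1)*conj(-1)]
      = (1/24)[(33) + (-6) + (-21) + (0) + (-6)] = 0/24 = 0
  <chi_rho, chi_5> = (1/24)[1*(11)*conj(3) + 6*(-1)*conj(-1) + 3*(7)*conj(-1) + 8*(5)*conj(0) + 6*(1)*conj(1)]
      = (1/24)[(33) + (6) + (-21) + (0) + (6)] = 24/24 = 1
Dimension check: dim(rho) = sum (mult * dim) = 3*1 + 3*1 + 1*2 + 0*3 + 1*3 = 11 = chi_rho(e) = 11.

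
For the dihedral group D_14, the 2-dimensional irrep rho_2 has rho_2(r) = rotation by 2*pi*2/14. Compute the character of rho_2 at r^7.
chi_{rho_2}(r^7) = 2*cos(2*pi*2*7/14) = 2

Argument: rho_2(r^7) is rotation by angle 2*pi*2*7/14, whose trace is 2*cos(2*pi*2*7/14) = 2.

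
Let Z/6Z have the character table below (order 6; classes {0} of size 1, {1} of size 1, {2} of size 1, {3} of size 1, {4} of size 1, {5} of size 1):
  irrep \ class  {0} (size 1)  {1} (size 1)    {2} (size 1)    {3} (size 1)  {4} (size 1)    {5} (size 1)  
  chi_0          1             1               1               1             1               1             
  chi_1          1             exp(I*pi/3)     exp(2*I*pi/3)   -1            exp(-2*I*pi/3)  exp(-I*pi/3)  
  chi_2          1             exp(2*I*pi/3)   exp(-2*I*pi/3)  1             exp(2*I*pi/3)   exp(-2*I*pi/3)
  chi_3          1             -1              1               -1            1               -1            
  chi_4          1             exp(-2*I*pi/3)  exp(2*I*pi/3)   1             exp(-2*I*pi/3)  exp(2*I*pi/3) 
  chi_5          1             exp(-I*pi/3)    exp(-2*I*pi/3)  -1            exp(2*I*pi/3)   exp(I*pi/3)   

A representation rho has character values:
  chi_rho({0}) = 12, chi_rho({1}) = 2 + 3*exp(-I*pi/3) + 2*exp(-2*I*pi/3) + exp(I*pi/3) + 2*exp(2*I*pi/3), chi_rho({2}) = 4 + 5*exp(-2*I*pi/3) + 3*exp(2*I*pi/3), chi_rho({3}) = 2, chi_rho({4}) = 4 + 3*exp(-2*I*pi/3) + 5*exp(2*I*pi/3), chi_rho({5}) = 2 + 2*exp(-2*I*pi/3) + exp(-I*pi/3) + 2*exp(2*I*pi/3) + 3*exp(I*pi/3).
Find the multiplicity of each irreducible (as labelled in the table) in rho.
Multiplicities: chi_0: 3, chi_1: 1, chi_2: 2, chi_3: 1, chi_4: 2, chi_5: 3.

Justification: Use <chi_rho, chi> = (1/|G|) sum_C |C| * chi_rho(C) * conj(chi(C)) with |G| = 6 for each irreducible chi in the table:
  <chi_rho, chi_0> = (1/6)[1*(12)*conj(1) + 1*(2 + 3*exp(-I*pi/3) + 2*exp(-2*I*pi/3) + exp(I*pi/3) + 2*exp(2*I*pi/3))*conj(1) + 1*(4 + 5*exp(-2*I*pi/3) + 3*exp(2*I*pi/3))*conj(1) + 1*(2)*conj(1) + 1*(4 + 3*exp(-2*I*pi/3) + 5*exp(2*I*pi/3))*conj(1) + 1*(2 + 2*exp(-2*I*pi/3) + exp(-I*pi/3) + 2*exp(2*I*pi/3) + 3*exp(I*pi/3))*conj(1)]
      = (1/6)[(12) + (2 + 3*exp(-I*pi/3) + 2*exp(-2*I*pi/3) + exp(I*pi/3) + 2*exp(2*I*pi/3)) + (4 + 5*exp(-2*I*pi/3) + 3*exp(2*I*pi/3)) + (2) + (4 + 3*exp(-2*I*pi/3) + 5*exp(2*I*pi/3)) + (2 + 2*exp(-2*I*pi/3) + exp(-I*pi/3) + 2*exp(2*I*pi/3) + 3*exp(I*pi/3))] = 18/6 = 3
  <chi_rho, chi_1> = (1/6)[1*(12)*conj(1) + 1*(2 + 3*exp(-I*pi/3) + 2*exp(-2*I*pi/3) + exp(I*pi/3) + 2*exp(2*I*pi/3))*conj(exp(I*pi/3)) + 1*(4 + 5*exp(-2*I*pi/3) + 3*exp(2*I*pi/3))*conj(exp(2*I*pi/3)) + 1*(2)*conj(-1) + 1*(4 + 3*exp(-2*I*pi/3) + 5*exp(2*I*pi/3))*conj(exp(-2*I*pi/3)) + 1*(2 + 2*exp(-2*I*pi/3) + exp(-I*pi/3) + 2*exp(2*I*pi/3) + 3*exp(I*pi/3))*conj(exp(-I*pi/3))]
      = (1/6)[(12) + (-1 + 3*exp(-2*I*pi/3) + 2*exp(-I*pi/3) + 2*exp(I*pi/3)) + (3 + 4*exp(-2*I*pi/3) + 5*exp(2*I*pi/3)) + (-2) + (3 + 5*exp(-2*I*pi/3) + 4*exp(2*I*pi/3)) + (-1 + 2*exp(-I*pi/3) + 2*exp(I*pi/3) + 3*exp(2*I*pi/3))] = 6/6 = 1
  <chi_rho, chi_2> = (1/6)[1*(12)*conj(1) + 1*(2 + 3*exp(-I*pi/3) + 2*exp(-2*I*pi/3) + exp(I*pi/3) + 2*exp(2*I*pi/3))*conj(exp(2*I*pi/3)) + 1*(4 + 5*exp(-2*I*pi/3) + 3*exp(2*I*pi/3))*conj(exp(-2*I*pi/3)) + 1*(2)*conj(1) + 1*(4 + 3*exp(-2*I*pi/3) + 5*exp(2*I*pi/3))*conj(exp(2*I*pi/3)) + 1*(2 + 2*exp(-2*I*pi/3) + exp(-I*pi/3) + 2*exp(2*I*pi/3) + 3*exp(I*pi/3))*conj(exp(-2*I*pi/3))]
      = (1/6)[(12) + (-1 + 2*exp(-2*I*pi/3) + exp(-I*pi/3) + 2*exp(2*I*pi/3)) + (5 + 3*exp(-2*I*pi/3) + 4*exp(2*I*pi/3)) + (2) + (5 + 4*exp(-2*I*pi/3) + 3*exp(2*I*pi/3)) + (-1 + 2*exp(-2*I*pi/3) + exp(I*pi/3) + 2*exp(2*I*pi/3))] = 12/6 = 2
  <chi_rho, chi_3> = (1/6)[1*(12)*conj(1) + 1*(2 + 3*exp(-I*pi/3) + 2*exp(-2*I*pi/3) + exp(I*pi/3) + 2*exp(2*I*pi/3))*conj(-1) + 1*(4 + 5*exp(-2*I*pi/3) + 3*exp(2*I*pi/3))*conj(1) + 1*(2)*conj(-1) + 1*(4 + 3*exp(-2*I*pi/3) + 5*exp(2*I*pi/3))*conj(1) + 1*(2 + 2*exp(-2*I*pi/3) + exp(-I*pi/3) + 2*exp(2*I*pi/3) + 3*exp(I*pi/3))*conj(-1)]
      = (1/6)[(12) + (-2 - 2*exp(2*I*pi/3) - exp(I*pi/3) - 2*exp(-2*I*pi/3) - 3*exp(-I*pi/3)) + (4 + 5*exp(-2*I*pi/3) + 3*exp(2*I*pi/3)) + (-2) + (4 + 3*exp(-2*I*pi/3) + 5*exp(2*I*pi/3)) + (-2 - 3*exp(I*pi/3) - 2*exp(2*I*pi/3) - exp(-I*pi/3) - 2*exp(-2*I*pi/3))] = 6/6 = 1
  <chi_rho, chi_4> = (1/6)[1*(12)*conj(1) + 1*(2 + 3*exp(-I*pi/3) + 2*exp(-2*I*pi/3) + exp(I*pi/3) + 2*exp(2*I*pi/3))*conj(exp(-2*I*pi/3)) + 1*(4 + 5*exp(-2*I*pi/3) + 3*exp(2*I*pi/3))*conj(exp(2*I*pi/3)) + 1*(2)*conj(1) + 1*(4 + 3*exp(-2*I*pi/3) + 5*exp(2*I*pi/3))*conj(exp(-2*I*pi/3)) + 1*(2 + 2*exp(-2*I*pi/3) + exp(-I*pi/3) + 2*exp(2*I*pi/3) + 3*exp(I*pi/3))*conj(exp(2*I*pi/3))]
      = (1/6)[(12) + (1 + 2*exp(-2*I*pi/3) + 2*exp(2*I*pi/3) + 3*exp(I*pi/3)) + (3 + 4*exp(-2*I*pi/3) + 5*exp(2*I*pi/3)) + (2) + (3 + 5*exp(-2*I*pi/3) + 4*exp(2*I*pi/3)) + (1 + 3*exp(-I*pi/3) + 2*exp(-2*I*pi/3) + 2*exp(2*I*pi/3))] = 12/6 = 2
  <chi_rho, chi_5> = (1/6)[1*(12)*conj(1) + 1*(2 + 3*exp(-I*pi/3) + 2*exp(-2*I*pi/3) + exp(I*pi/3) + 2*exp(2*I*pi/3))*conj(exp(-I*pi/3)) + 1*(4 + 5*exp(-2*I*pi/3) + 3*exp(2*I*pi/3))*conj(exp(-2*I*pi/3)) + 1*(2)*conj(-1) + 1*(4 + 3*exp(-2*I*pi/3) + 5*exp(2*I*pi/3))*conj(exp(2*I*pi/3)) + 1*(2 + 2*exp(-2*I*pi/3) + exp(-I*pi/3) + 2*exp(2*I*pi/3) + 3*exp(I*pi/3))*conj(exp(I*pi/3))]
      = (1/6)[(12) + (1 + 2*exp(-I*pi/3) + exp(2*I*pi/3) + 2*exp(I*pi/3)) + (5 + 3*exp(-2*I*pi/3) + 4*exp(2*I*pi/3)) + (-2) + (5 + 4*exp(-2*I*pi/3) + 3*exp(2*I*pi/3)) + (1 + 2*exp(-I*pi/3) + exp(-2*I*pi/3) + 2*exp(I*pi/3))] = 18/6 = 3
(Exp terms are combined using exp(i*s)*conj(exp(i*t)) = exp(i*(s-t)), and sums of them are collapsed using the identity that for every m > 1 the m distinct m-th roots of unity sum to 0, e.g. 1 + exp(2*I*pi/3) + exp(-2*I*pi/3) = 0.)
Dimension check: dim(rho) = sum (mult * dim) = 3*1 + 1*1 + 2*1 + 1*1 + 2*1 + 3*1 = 12 = chi_rho(e) = 12.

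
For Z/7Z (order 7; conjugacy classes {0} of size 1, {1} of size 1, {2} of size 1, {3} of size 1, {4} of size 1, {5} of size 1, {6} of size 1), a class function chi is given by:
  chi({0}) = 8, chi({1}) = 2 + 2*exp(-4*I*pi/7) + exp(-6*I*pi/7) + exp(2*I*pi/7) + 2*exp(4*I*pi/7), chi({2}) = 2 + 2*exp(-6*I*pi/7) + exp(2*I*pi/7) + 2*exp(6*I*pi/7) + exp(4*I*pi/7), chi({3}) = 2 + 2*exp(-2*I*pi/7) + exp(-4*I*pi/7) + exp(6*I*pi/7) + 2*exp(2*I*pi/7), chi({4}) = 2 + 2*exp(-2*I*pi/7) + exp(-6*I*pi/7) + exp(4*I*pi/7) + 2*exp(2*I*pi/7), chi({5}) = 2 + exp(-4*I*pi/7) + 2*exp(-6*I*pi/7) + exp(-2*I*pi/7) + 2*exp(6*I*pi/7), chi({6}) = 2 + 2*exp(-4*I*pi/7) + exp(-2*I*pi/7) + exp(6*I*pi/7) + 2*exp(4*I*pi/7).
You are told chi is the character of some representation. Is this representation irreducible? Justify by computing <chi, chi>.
Not irreducible (reducible): <chi, chi> = 14 > 1.

Reasoning: <chi, chi> = (1/|G|) sum_C |C| * |chi(C)|^2 = (1/7)[1*|8|^2 + 1*|2 + 2*exp(-4*I*pi/7) + exp(-6*I*pi/7) + exp(2*I*pi/7) + 2*exp(4*I*pi/7)|^2 + 1*|2 + 2*exp(-6*I*pi/7) + exp(2*I*pi/7) + 2*exp(6*I*pi/7) + exp(4*I*pi/7)|^2 + 1*|2 + 2*exp(-2*I*pi/7) + exp(-4*I*pi/7) + exp(6*I*pi/7) + 2*exp(2*I*pi/7)|^2 + 1*|2 + 2*exp(-2*I*pi/7) + exp(-6*I*pi/7) + exp(4*I*pi/7) + 2*exp(2*I*pi/7)|^2 + 1*|2 + exp(-4*I*pi/7) + 2*exp(-6*I*pi/7) + exp(-2*I*pi/7) + 2*exp(6*I*pi/7)|^2 + 1*|2 + 2*exp(-4*I*pi/7) + exp(-2*I*pi/7) + exp(6*I*pi/7) + 2*exp(4*I*pi/7)|^2]
  = (1/7)[(64) + (14 + 10*exp(-4*I*pi/7) + 6*exp(-2*I*pi/7) + 9*exp(-6*I*pi/7) + 9*exp(6*I*pi/7) + 6*exp(2*I*pi/7) + 10*exp(4*I*pi/7)) + (14 + 9*exp(-2*I*pi/7) + 6*exp(-4*I*pi/7) + 10*exp(-6*I*pi/7) + 10*exp(6*I*pi/7) + 6*exp(4*I*pi/7) + 9*exp(2*I*pi/7)) + (14 + 9*exp(-4*I*pi/7) + 10*exp(-2*I*pi/7) + 6*exp(-6*I*pi/7) + 6*exp(6*I*pi/7) + 10*exp(2*I*pi/7) + 9*exp(4*I*pi/7)) + (14 + 9*exp(-4*I*pi/7) + 10*exp(-2*I*pi/7) + 6*exp(-6*I*pi/7) + 6*exp(6*I*pi/7) + 10*exp(2*I*pi/7) + 9*exp(4*I*pi/7)) + (14 + 9*exp(-2*I*pi/7) + 6*exp(-4*I*pi/7) + 10*exp(-6*I*pi/7) + 10*exp(6*I*pi/7) + 6*exp(4*I*pi/7) + 9*exp(2*I*pi/7)) + (14 + 10*exp(-4*I*pi/7) + 6*exp(-2*I*pi/7) + 9*exp(-6*I*pi/7) + 9*exp(6*I*pi/7) + 6*exp(2*I*pi/7) + 10*exp(4*I*pi/7))] = 98/7 = 14.
(Exp terms are combined using exp(i*s)*conj(exp(i*t)) = exp(i*(s-t)), and sums of them are collapsed using the identity that for every m > 1 the m distinct m-th roots of unity sum to 0, e.g. 1 + exp(2*I*pi/3) + exp(-2*I*pi/3) = 0.)
A character is irreducible iff <chi, chi> = 1, so this representation is reducible.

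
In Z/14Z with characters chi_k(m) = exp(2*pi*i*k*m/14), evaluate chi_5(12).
chi_5(12) = zeta_14^60 = exp(4*I*pi/7)

chi_5(12) = zeta_14^(5*12) = zeta_14^60. Since zeta_14^14 = 1, this equals zeta_14^4 = exp(2*pi*i*4/14) = exp(4*I*pi/7).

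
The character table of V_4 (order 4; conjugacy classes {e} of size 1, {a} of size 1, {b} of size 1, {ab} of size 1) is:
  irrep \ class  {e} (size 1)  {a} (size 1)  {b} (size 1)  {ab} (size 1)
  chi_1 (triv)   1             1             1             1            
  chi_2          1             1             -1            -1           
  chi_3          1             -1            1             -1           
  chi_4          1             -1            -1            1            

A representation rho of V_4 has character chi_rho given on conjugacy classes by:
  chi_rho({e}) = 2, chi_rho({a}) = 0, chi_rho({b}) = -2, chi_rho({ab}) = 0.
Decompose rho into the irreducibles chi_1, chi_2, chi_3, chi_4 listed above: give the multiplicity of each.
Multiplicities: chi_1: 0, chi_2: 1, chi_3: 0, chi_4: 1.

Justification: Use <chi_rho, chi> = (1/|G|) sum_C |C| * chi_rho(C) * conj(chi(C)) with |G| = 4 for each irreducible chi in the table:
  <chi_rho, chi_1> = (1/4)[1*(2)*conj(1) + 1*(0)*conj(1) + 1*(-2)*conj(1) + 1*(0)*conj(1)]
      = (1/4)[(2) + (0) + (-2) + (0)] = 0/4 = 0
  <chi_rho, chi_2> = (1/4)[1*(2)*conj(1) + 1*(0)*conj(1) + 1*(-2)*conj(-1) + 1*(0)*conj(-1)]
      = (1/4)[(2) + (0) + (2) + (0)] = 4/4 = 1
  <chi_rho, chi_3> = (1/4)[1*(2)*conj(1) + 1*(0)*conj(-1) + 1*(-2)*conj(1) + 1*(0)*conj(-1)]
      = (1/4)[(2) + (0) + (-2) + (0)] = 0/4 = 0
  <chi_rho, chi_4> = (1/4)[1*(2)*conj(1) + 1*(0)*conj(-1) + 1*(-2)*conj(-1) + 1*(0)*conj(1)]
      = (1/4)[(2) + (0) + (2) + (0)] = 4/4 = 1
Dimension check: dim(rho) = sum (mult * dim) = 0*1 + 1*1 + 0*1 + 1*1 = 2 = chi_rho(e) = 2.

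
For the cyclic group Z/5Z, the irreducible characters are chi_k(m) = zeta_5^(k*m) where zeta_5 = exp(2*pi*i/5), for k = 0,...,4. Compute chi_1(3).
chi_1(3) = zeta_5^3 = exp(-4*I*pi/5)

Solution. chi_1(3) = zeta_5^(1*3) = zeta_5^3. Since zeta_5^5 = 1, this equals zeta_5^3 = exp(2*pi*i*3/5) = exp(-4*I*pi/5).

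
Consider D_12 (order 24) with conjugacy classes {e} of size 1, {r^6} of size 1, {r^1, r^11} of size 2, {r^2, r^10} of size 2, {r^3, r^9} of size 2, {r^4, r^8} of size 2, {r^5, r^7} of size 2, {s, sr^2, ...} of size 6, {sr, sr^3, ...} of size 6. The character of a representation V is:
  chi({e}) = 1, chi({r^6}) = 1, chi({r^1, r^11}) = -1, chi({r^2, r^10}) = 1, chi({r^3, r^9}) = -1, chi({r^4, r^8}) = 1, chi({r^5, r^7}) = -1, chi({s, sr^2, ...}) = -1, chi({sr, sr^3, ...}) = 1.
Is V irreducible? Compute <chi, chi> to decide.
Irreducible: <chi, chi> = 1.

Solution. <chi, chi> = (1/|G|) sum_C |C| * |chi(C)|^2 = (1/24)[1*|1|^2 + 1*|1|^2 + 2*|-1|^2 + 2*|1|^2 + 2*|-1|^2 + 2*|1|^2 + 2*|-1|^2 + 6*|-1|^2 + 6*|1|^2]
  = (1/24)[(1) + (1) + (2) + (2) + (2) + (2) + (2) + (6) + (6)] = 24/24 = 1.
A character is irreducible iff <chi, chi> = 1, so this representation is irreducible.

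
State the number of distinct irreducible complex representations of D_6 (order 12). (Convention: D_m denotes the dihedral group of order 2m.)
6

Derivation: The number of irreducible complex representations of a finite group equals its number of conjugacy classes. D_6 has 6 conjugacy classes (n/2 + 3 for n even), so D_6 (order 12) has exactly 6 irreducible complex representations.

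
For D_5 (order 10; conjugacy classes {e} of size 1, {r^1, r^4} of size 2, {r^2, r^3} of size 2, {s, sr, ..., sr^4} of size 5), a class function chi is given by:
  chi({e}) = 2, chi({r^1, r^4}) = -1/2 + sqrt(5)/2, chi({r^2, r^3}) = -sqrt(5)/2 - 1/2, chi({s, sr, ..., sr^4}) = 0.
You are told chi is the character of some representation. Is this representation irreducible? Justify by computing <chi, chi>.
Irreducible: <chi, chi> = 1.

Argument: <chi, chi> = (1/|G|) sum_C |C| * |chi(C)|^2 = (1/10)[1*|2|^2 + 2*|-1/2 + sqrt(5)/2|^2 + 2*|-sqrt(5)/2 - 1/2|^2 + 5*|0|^2]
  = (1/10)[(4) + (3 - sqrt(5)) + (sqrt(5) + 3) + (0)] = 10/10 = 1.
A character is irreducible iff <chi, chi> = 1, so this representation is irreducible.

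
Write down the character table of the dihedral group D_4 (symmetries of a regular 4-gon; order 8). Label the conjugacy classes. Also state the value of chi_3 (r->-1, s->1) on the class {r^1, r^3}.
Conjugacy classes: {e} of size 1, {r^2} of size 1, {r^1, r^3} of size 2, {s, sr^2, ...} of size 2, {sr, sr^3, ...} of size 2.
Character table:
  irrep \ class              {e} (size 1)  {r^2} (size 1)  {r^1, r^3} (size 2)  {s, sr^2, ...} (size 2)  {sr, sr^3, ...} (size 2)
  chi_1 (triv)               1             1               1                    1                        1                       
  chi_2 (sign: r->1, s->-1)  1             1               1                    -1                       -1                      
  chi_3 (r->-1, s->1)        1             1               -1                   1                        -1                      
  chi_4 (r->-1, s->-1)       1             1               -1                   -1                       1                       
  chi_5 (2d, j=1)            2             -2              0                    0                        0                       

Spot check: chi_3 (r->-1, s->1) on {r^1, r^3} = -1.

Argument: D_4 has order 2*4 = 8 with 5 conjugacy classes, hence 5 irreducibles. Sum of squared dims 1 + 1 + 1 + 1 + 4 = 8 = |G|. Linear characters come from the abelianisation; the 2-dimensional irreps have character r^k -> 2*cos(2*pi*j*k/4), reflections -> 0.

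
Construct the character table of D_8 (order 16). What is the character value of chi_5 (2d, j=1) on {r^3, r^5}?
Conjugacy classes: {e} of size 1, {r^4} of size 1, {r^1, r^7} of size 2, {r^2, r^6} of size 2, {r^3, r^5} of size 2, {s, sr^2, ...} of size 4, {sr, sr^3, ...} of size 4.
Character table:
  irrep \ class              {e} (size 1)  {r^4} (size 1)  {r^1, r^7} (size 2)  {r^2, r^6} (size 2)  {r^3, r^5} (size 2)  {s, sr^2, ...} (size 4)  {sr, sr^3, ...} (size 4)
  chi_1 (triv)               1             1               1                    1                    1                    1                        1                       
  chi_2 (sign: r->1, s->-1)  1             1               1                    1                    1                    -1                       -1                      
  chi_3 (r->-1, s->1)        1             1               -1                   1                    -1                   1                        -1                      
  chi_4 (r->-1, s->-1)       1             1               -1                   1                    -1                   -1                       1                       
  chi_5 (2d, j=1)            2             -2              sqrt(2)              0                    -sqrt(2)             0                        0                       
  chi_6 (2d, j=2)            2             2               0                    -2                   0                    0                        0                       
  chi_7 (2d, j=3)            2             -2              -sqrt(2)             0                    sqrt(2)              0                        0                       

Spot check: chi_5 (2d, j=1) on {r^3, r^5} = -sqrt(2).

Details: D_8 has order 2*8 = 16 with 7 conjugacy classes, hence 7 irreducibles. Sum of squared dims 1 + 1 + 1 + 1 + 4 + 4 + 4 = 16 = |G|. Linear characters come from the abelianisation; the 2-dimensional irreps have character r^k -> 2*cos(2*pi*j*k/8), reflections -> 0.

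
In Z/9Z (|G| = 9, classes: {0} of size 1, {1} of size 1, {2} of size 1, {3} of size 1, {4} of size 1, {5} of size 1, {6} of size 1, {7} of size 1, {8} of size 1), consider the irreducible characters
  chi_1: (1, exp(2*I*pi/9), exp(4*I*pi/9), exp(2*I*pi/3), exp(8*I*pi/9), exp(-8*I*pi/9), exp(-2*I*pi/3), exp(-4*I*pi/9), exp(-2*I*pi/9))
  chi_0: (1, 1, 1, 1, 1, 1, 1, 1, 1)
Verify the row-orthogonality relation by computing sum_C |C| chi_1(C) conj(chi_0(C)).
Sum = 0; so <chi_1, chi_0> = 0 (distinct irreducibles are orthogonal).

Derivation: Compute term by term over conjugacy classes (|C| * chi_1(C) * conj(chi_0(C))):
  1*(1)*conj(1) + 1*(exp(2*I*pi/9))*conj(1) + 1*(exp(4*I*pi/9))*conj(1) + 1*(exp(2*I*pi/3))*conj(1) + 1*(exp(8*I*pi/9))*conj(1) + 1*(exp(-8*I*pi/9))*conj(1) + 1*(exp(-2*I*pi/3))*conj(1) + 1*(exp(-4*I*pi/9))*conj(1) + 1*(exp(-2*I*pi/9))*conj(1)
  = (1) + (exp(2*I*pi/9)) + (exp(4*I*pi/9)) + (exp(2*I*pi/3)) + (exp(8*I*pi/9)) + (exp(-8*I*pi/9)) + (exp(-2*I*pi/3)) + (exp(-4*I*pi/9)) + (exp(-2*I*pi/9))
  = 0.
(Exp terms are combined using exp(i*s)*conj(exp(i*t)) = exp(i*(s-t)), and sums of them are collapsed using the identity that for every m > 1 the m distinct m-th roots of unity sum to 0, e.g. 1 + exp(2*I*pi/3) + exp(-2*I*pi/3) = 0.)
Dividing by |G| = 9 gives 0/9 = 0, matching the row-orthogonality relation <chi_1, chi_0> = [chi_1 = chi_0].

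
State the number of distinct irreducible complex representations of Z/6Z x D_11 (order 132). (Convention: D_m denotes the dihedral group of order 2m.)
42

Reasoning: The number of irreducible complex representations of a finite group equals its number of conjugacy classes. For a direct product, #classes(G x H) = #classes(G) * #classes(H). Z/6Z has 6 classes (abelian), D_11 has 7 classes, so 6 * 7 = 42, so Z/6Z x D_11 (order 132) has exactly 42 irreducible complex representations.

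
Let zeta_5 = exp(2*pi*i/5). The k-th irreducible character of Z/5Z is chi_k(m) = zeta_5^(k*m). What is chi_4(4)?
chi_4(4) = zeta_5^16 = exp(2*I*pi/5)

Details: chi_4(4) = zeta_5^(4*4) = zeta_5^16. Since zeta_5^5 = 1, this equals zeta_5^1 = exp(2*pi*i*1/5) = exp(2*I*pi/5).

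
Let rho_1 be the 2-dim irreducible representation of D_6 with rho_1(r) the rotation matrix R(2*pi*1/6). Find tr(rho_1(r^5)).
chi_{rho_1}(r^5) = 2*cos(2*pi*1*5/6) = 1

Argument: rho_1(r^5) is rotation by angle 2*pi*1*5/6, whose trace is 2*cos(2*pi*1*5/6) = 1.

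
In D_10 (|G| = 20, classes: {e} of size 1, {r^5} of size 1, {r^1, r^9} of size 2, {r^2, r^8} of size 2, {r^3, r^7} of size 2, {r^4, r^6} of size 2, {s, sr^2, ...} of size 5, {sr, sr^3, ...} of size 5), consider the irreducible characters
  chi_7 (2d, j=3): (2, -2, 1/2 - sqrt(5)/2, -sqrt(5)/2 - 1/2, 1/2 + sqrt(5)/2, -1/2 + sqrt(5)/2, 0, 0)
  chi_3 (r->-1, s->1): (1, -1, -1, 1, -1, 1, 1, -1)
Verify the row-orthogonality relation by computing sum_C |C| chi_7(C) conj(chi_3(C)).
Sum = 0; so <chi_7, chi_3> = 0 (distinct irreducibles are orthogonal).

Argument: Compute term by term over conjugacy classes (|C| * chi_7(C) * conj(chi_3(C))):
  1*(2)*conj(1) + 1*(-2)*conj(-1) + 2*(1/2 - sqrt(5)/2)*conj(-1) + 2*(-sqrt(5)/2 - 1/2)*conj(1) + 2*(1/2 + sqrt(5)/2)*conj(-1) + 2*(-1/2 + sqrt(5)/2)*conj(1) + 5*(0)*conj(1) + 5*(0)*conj(-1)
  = (2) + (2) + (-1 + sqrt(5)) + (-sqrt(5) - 1) + (-sqrt(5) - 1) + (-1 + sqrt(5)) + (0) + (0)
  = 0.
Dividing by |G| = 20 gives 0/20 = 0, matching the row-orthogonality relation <chi_7, chi_3> = [chi_7 = chi_3].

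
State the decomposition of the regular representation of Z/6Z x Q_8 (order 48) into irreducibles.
Each irreducible V_i of dimension d_i appears with multiplicity d_i, i.e. rho_reg = (direct sum over all irreducibles V_i) d_i V_i. The irreducible dimensions for Z/6Z x Q_8 are 1, 1, 1, 1, 1, 1, 1, 1, 1, 1, 1, 1, 1, 1, 1, 1, 1, 1, 1, 1, 1, 1, 1, 1, 2, 2, 2, 2, 2, 2: 24 irreducibles of dimension 1, each with multiplicity 1; 6 irreducibles of dimension 2, each with multiplicity 2. Total dimension 24*1*1 + 6*2*2 = 48 = |G|.

Argument: General theorem: in the regular representation of a finite group G, each irreducible appears with multiplicity equal to its dimension. Check: dim(rho_reg) = sum d_i^2 = 1 + 1 + 1 + 1 + 1 + 1 + 1 + 1 + 1 + 1 + 1 + 1 + 1 + 1 + 1 + 1 + 1 + 1 + 1 + 1 + 1 + 1 + 1 + 1 + 4 + 4 + 4 + 4 + 4 + 4 = 48 = |G|.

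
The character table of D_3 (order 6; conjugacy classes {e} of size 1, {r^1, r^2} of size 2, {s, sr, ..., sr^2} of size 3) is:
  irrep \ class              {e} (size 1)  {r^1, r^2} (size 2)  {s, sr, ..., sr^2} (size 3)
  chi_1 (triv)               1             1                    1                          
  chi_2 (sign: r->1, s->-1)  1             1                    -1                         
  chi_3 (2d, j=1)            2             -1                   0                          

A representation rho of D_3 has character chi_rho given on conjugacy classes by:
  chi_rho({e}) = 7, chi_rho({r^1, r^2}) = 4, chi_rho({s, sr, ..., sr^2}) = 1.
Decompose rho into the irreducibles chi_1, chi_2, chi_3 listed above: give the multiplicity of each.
Multiplicities: chi_1: 3, chi_2: 2, chi_3: 1.

Use <chi_rho, chi> = (1/|G|) sum_C |C| * chi_rho(C) * conj(chi(C)) with |G| = 6 for each irreducible chi in the table:
  <chi_rho, chi_1> = (1/6)[1*(7)*conj(1) + 2*(4)*conj(1) + 3*(1)*conj(1)]
      = (1/6)[(7) + (8) + (3)] = 18/6 = 3
  <chi_rho, chi_2> = (1/6)[1*(7)*conj(1) + 2*(4)*conj(1) + 3*(1)*conj(-1)]
      = (1/6)[(7) + (8) + (-3)] = 12/6 = 2
  <chi_rho, chi_3> = (1/6)[1*(7)*conj(2) + 2*(4)*conj(-1) + 3*(1)*conj(0)]
      = (1/6)[(14) + (-8) + (0)] = 6/6 = 1
Dimension check: dim(rho) = sum (mult * dim) = 3*1 + 2*1 + 1*2 = 7 = chi_rho(e) = 7.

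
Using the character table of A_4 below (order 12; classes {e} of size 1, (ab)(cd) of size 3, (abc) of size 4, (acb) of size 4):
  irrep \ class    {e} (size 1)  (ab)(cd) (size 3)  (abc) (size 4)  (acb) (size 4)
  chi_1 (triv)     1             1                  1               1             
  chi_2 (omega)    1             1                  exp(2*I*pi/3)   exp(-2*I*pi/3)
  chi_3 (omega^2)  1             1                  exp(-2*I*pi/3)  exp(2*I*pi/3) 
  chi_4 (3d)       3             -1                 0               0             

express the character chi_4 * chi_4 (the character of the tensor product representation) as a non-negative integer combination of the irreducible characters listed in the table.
chi_4 tensor chi_4 = chi_1 + chi_2 + chi_3 + 2*chi_4 (all other irreducibles have multiplicity 0).

The character of a tensor product is the pointwise product (chi_4 * chi_4)(C) = chi_4(C) * chi_4(C):
  {e}: (3)*(3), (ab)(cd): (-1)*(-1), (abc): (0)*(0), (acb): (0)*(0)
so (chi_4 * chi_4) takes values
  {e} -> 9, (ab)(cd) -> 1, (abc) -> 0, (acb) -> 0.
Now take the inner product of this character with each irreducible chi from the table, <chi_4*chi_4, chi> = (1/12) sum_C |C| (chi_4*chi_4)(C) conj(chi(C)):
  <chi_4*chi_4, chi_1> = (1/12)[1*(9)*conj(1) + 3*(1)*conj(1) + 4*(0)*conj(1) + 4*(0)*conj(1)]
      = (1/12)[(9) + (3) + (0) + (0)] = 12/12 = 1
  <chi_4*chi_4, chi_2> = (1/12)[1*(9)*conj(1) + 3*(1)*conj(1) + 4*(0)*conj(exp(2*I*pi/3)) + 4*(0)*conj(exp(-2*I*pi/3))]
      = (1/12)[(9) + (3) + (0) + (0)] = 12/12 = 1
  <chi_4*chi_4, chi_3> = (1/12)[1*(9)*conj(1) + 3*(1)*conj(1) + 4*(0)*conj(exp(-2*I*pi/3)) + 4*(0)*conj(exp(2*I*pi/3))]
      = (1/12)[(9) + (3) + (0) + (0)] = 12/12 = 1
  <chi_4*chi_4, chi_4> = (1/12)[1*(9)*conj(3) + 3*(1)*conj(-1) + 4*(0)*conj(0) + 4*(0)*conj(0)]
      = (1/12)[(27) + (-3) + (0) + (0)] = 24/12 = 2
(Exp terms are combined using exp(i*s)*conj(exp(i*t)) = exp(i*(s-t)), and sums of them are collapsed using the identity that for every m > 1 the m distinct m-th roots of unity sum to 0, e.g. 1 + exp(2*I*pi/3) + exp(-2*I*pi/3) = 0.)
Hence the multiplicities are chi_1: 1, chi_2: 1, chi_3: 1, chi_4: 2. Dimension check: dim(chi_4)*dim(chi_4) = 3*3 = 9 and sum (mult * dim) = 1*1 + 1*1 + 1*1 + 2*3 = 9.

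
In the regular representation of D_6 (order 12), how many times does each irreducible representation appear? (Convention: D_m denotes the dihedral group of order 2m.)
Each irreducible V_i of dimension d_i appears with multiplicity d_i, i.e. rho_reg = (direct sum over all irreducibles V_i) d_i V_i. The irreducible dimensions for D_6 are 1, 1, 1, 1, 2, 2: 4 irreducibles of dimension 1, each with multiplicity 1; 2 irreducibles of dimension 2, each with multiplicity 2. Total dimension 4*1*1 + 2*2*2 = 12 = |G|.

Why: General theorem: in the regular representation of a finite group G, each irreducible appears with multiplicity equal to its dimension. Check: dim(rho_reg) = sum d_i^2 = 1 + 1 + 1 + 1 + 4 + 4 = 12 = |G|.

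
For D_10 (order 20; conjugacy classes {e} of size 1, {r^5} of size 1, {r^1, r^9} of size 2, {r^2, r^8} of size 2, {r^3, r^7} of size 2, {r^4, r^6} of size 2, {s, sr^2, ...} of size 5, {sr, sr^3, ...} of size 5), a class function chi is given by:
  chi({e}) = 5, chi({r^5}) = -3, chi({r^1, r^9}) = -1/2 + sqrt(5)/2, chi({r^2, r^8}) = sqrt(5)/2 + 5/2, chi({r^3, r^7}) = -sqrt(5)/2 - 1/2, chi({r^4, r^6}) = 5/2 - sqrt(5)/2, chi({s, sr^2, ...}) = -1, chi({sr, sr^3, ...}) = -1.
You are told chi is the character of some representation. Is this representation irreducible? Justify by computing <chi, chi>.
Not irreducible (reducible): <chi, chi> = 4 > 1.

Solution. <chi, chi> = (1/|G|) sum_C |C| * |chi(C)|^2 = (1/20)[1*|5|^2 + 1*|-3|^2 + 2*|-1/2 + sqrt(5)/2|^2 + 2*|sqrt(5)/2 + 5/2|^2 + 2*|-sqrt(5)/2 - 1/2|^2 + 2*|5/2 - sqrt(5)/2|^2 + 5*|-1|^2 + 5*|-1|^2]
  = (1/20)[(25) + (9) + (3 - sqrt(5)) + (5*sqrt(5) + 15) + (sqrt(5) + 3) + (15 - 5*sqrt(5)) + (5) + (5)] = 80/20 = 4.
A character is irreducible iff <chi, chi> = 1, so this representation is reducible.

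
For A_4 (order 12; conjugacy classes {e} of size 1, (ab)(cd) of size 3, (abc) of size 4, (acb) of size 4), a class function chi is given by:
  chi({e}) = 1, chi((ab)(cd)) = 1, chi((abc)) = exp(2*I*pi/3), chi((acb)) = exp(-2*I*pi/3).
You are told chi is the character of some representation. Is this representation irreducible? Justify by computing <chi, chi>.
Irreducible: <chi, chi> = 1.

Reasoning: <chi, chi> = (1/|G|) sum_C |C| * |chi(C)|^2 = (1/12)[1*|1|^2 + 3*|1|^2 + 4*|exp(2*I*pi/3)|^2 + 4*|exp(-2*I*pi/3)|^2]
  = (1/12)[(1) + (3) + (4) + (4)] = 12/12 = 1.
(Exp terms are combined using exp(i*s)*conj(exp(i*t)) = exp(i*(s-t)), and sums of them are collapsed using the identity that for every m > 1 the m distinct m-th roots of unity sum to 0, e.g. 1 + exp(2*I*pi/3) + exp(-2*I*pi/3) = 0.)
A character is irreducible iff <chi, chi> = 1, so this representation is irreducible.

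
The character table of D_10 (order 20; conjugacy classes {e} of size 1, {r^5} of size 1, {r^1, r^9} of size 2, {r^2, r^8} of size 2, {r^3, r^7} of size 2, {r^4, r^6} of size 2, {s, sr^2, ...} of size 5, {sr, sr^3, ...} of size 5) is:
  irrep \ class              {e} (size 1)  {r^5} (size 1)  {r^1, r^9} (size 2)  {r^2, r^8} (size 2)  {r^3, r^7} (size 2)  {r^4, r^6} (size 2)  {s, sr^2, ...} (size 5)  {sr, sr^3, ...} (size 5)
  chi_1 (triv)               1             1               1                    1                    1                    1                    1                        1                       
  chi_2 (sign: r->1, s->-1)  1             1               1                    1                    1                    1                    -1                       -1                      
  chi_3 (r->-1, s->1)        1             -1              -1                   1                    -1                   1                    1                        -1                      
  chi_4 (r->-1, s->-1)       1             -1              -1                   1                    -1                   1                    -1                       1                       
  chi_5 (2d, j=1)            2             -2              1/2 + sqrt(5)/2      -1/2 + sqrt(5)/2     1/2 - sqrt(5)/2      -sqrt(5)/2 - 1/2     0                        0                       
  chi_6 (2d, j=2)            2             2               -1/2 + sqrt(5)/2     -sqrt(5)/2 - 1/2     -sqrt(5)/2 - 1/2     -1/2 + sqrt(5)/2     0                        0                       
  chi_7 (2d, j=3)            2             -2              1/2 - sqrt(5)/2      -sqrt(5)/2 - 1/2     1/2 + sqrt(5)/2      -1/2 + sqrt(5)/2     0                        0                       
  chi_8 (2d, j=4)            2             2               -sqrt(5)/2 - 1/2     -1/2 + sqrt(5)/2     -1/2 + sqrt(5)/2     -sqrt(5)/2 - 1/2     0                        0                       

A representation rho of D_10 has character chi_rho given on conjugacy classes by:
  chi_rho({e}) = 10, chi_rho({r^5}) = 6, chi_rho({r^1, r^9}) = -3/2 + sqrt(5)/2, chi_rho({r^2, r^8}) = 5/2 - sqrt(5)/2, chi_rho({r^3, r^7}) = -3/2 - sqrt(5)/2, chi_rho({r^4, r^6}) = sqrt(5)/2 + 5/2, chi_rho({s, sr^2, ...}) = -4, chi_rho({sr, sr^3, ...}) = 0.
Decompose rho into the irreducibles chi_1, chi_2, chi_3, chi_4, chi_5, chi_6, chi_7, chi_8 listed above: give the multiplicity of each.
Multiplicities: chi_1: 0, chi_2: 2, chi_3: 0, chi_4: 2, chi_5: 0, chi_6: 2, chi_7: 0, chi_8: 1.

Why: Use <chi_rho, chi> = (1/|G|) sum_C |C| * chi_rho(C) * conj(chi(C)) with |G| = 20 for each irreducible chi in the table:
  <chi_rho, chi_1> = (1/20)[1*(10)*conj(1) + 1*(6)*conj(1) + 2*(-3/2 + sqrt(5)/2)*conj(1) + 2*(5/2 - sqrt(5)/2)*conj(1) + 2*(-3/2 - sqrt(5)/2)*conj(1) + 2*(sqrt(5)/2 + 5/2)*conj(1) + 5*(-4)*conj(1) + 5*(0)*conj(1)]
      = (1/20)[(10) + (6) + (-3 + sqrt(5)) + (5 - sqrt(5)) + (-3 - sqrt(5)) + (sqrt(5) + 5) + (-20) + (0)] = 0/20 = 0
  <chi_rho, chi_2> = (1/20)[1*(10)*conj(1) + 1*(6)*conj(1) + 2*(-3/2 + sqrt(5)/2)*conj(1) + 2*(5/2 - sqrt(5)/2)*conj(1) + 2*(-3/2 - sqrt(5)/2)*conj(1) + 2*(sqrt(5)/2 + 5/2)*conj(1) + 5*(-4)*conj(-1) + 5*(0)*conj(-1)]
      = (1/20)[(10) + (6) + (-3 + sqrt(5)) + (5 - sqrt(5)) + (-3 - sqrt(5)) + (sqrt(5) + 5) + (20) + (0)] = 40/20 = 2
  <chi_rho, chi_3> = (1/20)[1*(10)*conj(1) + 1*(6)*conj(-1) + 2*(-3/2 + sqrt(5)/2)*conj(-1) + 2*(5/2 - sqrt(5)/2)*conj(1) + 2*(-3/2 - sqrt(5)/2)*conj(-1) + 2*(sqrt(5)/2 + 5/2)*conj(1) + 5*(-4)*conj(1) + 5*(0)*conj(-1)]
      = (1/20)[(10) + (-6) + (3 - sqrt(5)) + (5 - sqrt(5)) + (sqrt(5) + 3) + (sqrt(5) + 5) + (-20) + (0)] = 0/20 = 0
  <chi_rho, chi_4> = (1/20)[1*(10)*conj(1) + 1*(6)*conj(-1) + 2*(-3/2 + sqrt(5)/2)*conj(-1) + 2*(5/2 - sqrt(5)/2)*conj(1) + 2*(-3/2 - sqrt(5)/2)*conj(-1) + 2*(sqrt(5)/2 + 5/2)*conj(1) + 5*(-4)*conj(-1) + 5*(0)*conj(1)]
      = (1/20)[(10) + (-6) + (3 - sqrt(5)) + (5 - sqrt(5)) + (sqrt(5) + 3) + (sqrt(5) + 5) + (20) + (0)] = 40/20 = 2
  <chi_rho, chi_5> = (1/20)[1*(10)*conj(2) + 1*(6)*conj(-2) + 2*(-3/2 + sqrt(5)/2)*conj(1/2 + sqrt(5)/2) + 2*(5/2 - sqrt(5)/2)*conj(-1/2 + sqrt(5)/2) + 2*(-3/2 - sqrt(5)/2)*conj(1/2 - sqrt(5)/2) + 2*(sqrt(5)/2 + 5/2)*conj(-sqrt(5)/2 - 1/2) + 5*(-4)*conj(0) + 5*(0)*conj(0)]
      = (1/20)[(20) + (-12) + (1 - sqrt(5)) + (-5 + 3*sqrt(5)) + (1 + sqrt(5)) + (-3*sqrt(5) - 5) + (0) + (0)] = 0/20 = 0
  <chi_rho, chi_6> = (1/20)[1*(10)*conj(2) + 1*(6)*conj(2) + 2*(-3/2 + sqrt(5)/2)*conj(-1/2 + sqrt(5)/2) + 2*(5/2 - sqrt(5)/2)*conj(-sqrt(5)/2 - 1/2) + 2*(-3/2 - sqrt(5)/2)*conj(-sqrt(5)/2 - 1/2) + 2*(sqrt(5)/2 + 5/2)*conj(-1/2 + sqrt(5)/2) + 5*(-4)*conj(0) + 5*(0)*conj(0)]
      = (1/20)[(20) + (12) + (4 - 2*sqrt(5)) + (-2*sqrt(5)) + (4 + 2*sqrt(5)) + (2*sqrt(5)) + (0) + (0)] = 40/20 = 2
  <chi_rho, chi_7> = (1/20)[1*(10)*conj(2) + 1*(6)*conj(-2) + 2*(-3/2 + sqrt(5)/2)*conj(1/2 - sqrt(5)/2) + 2*(5/2 - sqrt(5)/2)*conj(-sqrt(5)/2 - 1/2) + 2*(-3/2 - sqrt(5)/2)*conj(1/2 + sqrt(5)/2) + 2*(sqrt(5)/2 + 5/2)*conj(-1/2 + sqrt(5)/2) + 5*(-4)*conj(0) + 5*(0)*conj(0)]
      = (1/20)[(20) + (-12) + (-4 + 2*sqrt(5)) + (-2*sqrt(5)) + (-2*sqrt(5) - 4) + (2*sqrt(5)) + (0) + (0)] = 0/20 = 0
  <chi_rho, chi_8> = (1/20)[1*(10)*conj(2) + 1*(6)*conj(2) + 2*(-3/2 + sqrt(5)/2)*conj(-sqrt(5)/2 - 1/2) + 2*(5/2 - sqrt(5)/2)*conj(-1/2 + sqrt(5)/2) + 2*(-3/2 - sqrt(5)/2)*conj(-1/2 + sqrt(5)/2) + 2*(sqrt(5)/2 + 5/2)*conj(-sqrt(5)/2 - 1/2) + 5*(-4)*conj(0) + 5*(0)*conj(0)]
      = (1/20)[(20) + (12) + (-1 + sqrt(5)) + (-5 + 3*sqrt(5)) + (-sqrt(5) - 1) + (-3*sqrt(5) - 5) + (0) + (0)] = 20/20 = 1
Dimension check: dim(rho) = sum (mult * dim) = 0*1 + 2*1 + 0*1 + 2*1 + 0*2 + 2*2 + 0*2 + 1*2 = 10 = chi_rho(e) = 10.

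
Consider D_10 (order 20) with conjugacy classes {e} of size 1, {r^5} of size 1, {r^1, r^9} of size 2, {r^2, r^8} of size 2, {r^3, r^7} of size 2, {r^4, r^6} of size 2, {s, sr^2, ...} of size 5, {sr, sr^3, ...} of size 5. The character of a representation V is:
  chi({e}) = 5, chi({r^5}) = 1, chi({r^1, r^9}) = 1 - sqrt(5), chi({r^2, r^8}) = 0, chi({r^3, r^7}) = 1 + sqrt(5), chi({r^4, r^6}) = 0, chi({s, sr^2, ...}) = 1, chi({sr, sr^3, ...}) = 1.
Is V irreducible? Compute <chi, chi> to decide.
Not irreducible (reducible): <chi, chi> = 3 > 1.

<chi, chi> = (1/|G|) sum_C |C| * |chi(C)|^2 = (1/20)[1*|5|^2 + 1*|1|^2 + 2*|1 - sqrt(5)|^2 + 2*|0|^2 + 2*|1 + sqrt(5)|^2 + 2*|0|^2 + 5*|1|^2 + 5*|1|^2]
  = (1/20)[(25) + (1) + (12 - 4*sqrt(5)) + (0) + (4*sqrt(5) + 12) + (0) + (5) + (5)] = 60/20 = 3.
A character is irreducible iff <chi, chi> = 1, so this representation is reducible.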